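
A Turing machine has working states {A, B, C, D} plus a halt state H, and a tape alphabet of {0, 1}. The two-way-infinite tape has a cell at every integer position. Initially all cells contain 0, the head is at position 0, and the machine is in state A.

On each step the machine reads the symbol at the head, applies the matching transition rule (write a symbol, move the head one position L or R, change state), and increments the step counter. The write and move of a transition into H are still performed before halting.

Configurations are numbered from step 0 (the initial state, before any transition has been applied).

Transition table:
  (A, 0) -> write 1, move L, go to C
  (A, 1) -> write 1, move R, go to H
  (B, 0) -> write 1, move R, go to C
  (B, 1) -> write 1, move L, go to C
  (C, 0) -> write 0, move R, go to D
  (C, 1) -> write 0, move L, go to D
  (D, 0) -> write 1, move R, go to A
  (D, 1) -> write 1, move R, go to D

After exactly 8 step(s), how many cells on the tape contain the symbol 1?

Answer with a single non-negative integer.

Answer: 3

Derivation:
Step 1: in state A at pos 0, read 0 -> (A,0)->write 1,move L,goto C. Now: state=C, head=-1, tape[-2..1]=0010 (head:  ^)
Step 2: in state C at pos -1, read 0 -> (C,0)->write 0,move R,goto D. Now: state=D, head=0, tape[-2..1]=0010 (head:   ^)
Step 3: in state D at pos 0, read 1 -> (D,1)->write 1,move R,goto D. Now: state=D, head=1, tape[-2..2]=00100 (head:    ^)
Step 4: in state D at pos 1, read 0 -> (D,0)->write 1,move R,goto A. Now: state=A, head=2, tape[-2..3]=001100 (head:     ^)
Step 5: in state A at pos 2, read 0 -> (A,0)->write 1,move L,goto C. Now: state=C, head=1, tape[-2..3]=001110 (head:    ^)
Step 6: in state C at pos 1, read 1 -> (C,1)->write 0,move L,goto D. Now: state=D, head=0, tape[-2..3]=001010 (head:   ^)
Step 7: in state D at pos 0, read 1 -> (D,1)->write 1,move R,goto D. Now: state=D, head=1, tape[-2..3]=001010 (head:    ^)
Step 8: in state D at pos 1, read 0 -> (D,0)->write 1,move R,goto A. Now: state=A, head=2, tape[-2..3]=001110 (head:     ^)
Cells containing 1 after step 8: {0, 1, 2} -> 3 cell(s)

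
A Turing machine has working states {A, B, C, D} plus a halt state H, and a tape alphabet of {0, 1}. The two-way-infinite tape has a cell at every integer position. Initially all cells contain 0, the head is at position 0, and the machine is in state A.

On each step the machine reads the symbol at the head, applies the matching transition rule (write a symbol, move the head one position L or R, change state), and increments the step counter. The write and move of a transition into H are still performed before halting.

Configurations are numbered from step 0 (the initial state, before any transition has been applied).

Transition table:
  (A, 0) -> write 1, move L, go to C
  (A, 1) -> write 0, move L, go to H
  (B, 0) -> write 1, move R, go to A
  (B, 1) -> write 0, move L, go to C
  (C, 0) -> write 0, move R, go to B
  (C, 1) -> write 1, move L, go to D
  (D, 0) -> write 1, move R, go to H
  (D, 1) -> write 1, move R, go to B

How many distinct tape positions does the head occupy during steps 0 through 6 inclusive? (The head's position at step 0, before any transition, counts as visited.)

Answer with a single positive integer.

Answer: 3

Derivation:
Step 1: in state A at pos 0, read 0 -> (A,0)->write 1,move L,goto C. Now: state=C, head=-1, tape[-2..1]=0010 (head:  ^)
Step 2: in state C at pos -1, read 0 -> (C,0)->write 0,move R,goto B. Now: state=B, head=0, tape[-2..1]=0010 (head:   ^)
Step 3: in state B at pos 0, read 1 -> (B,1)->write 0,move L,goto C. Now: state=C, head=-1, tape[-2..1]=0000 (head:  ^)
Step 4: in state C at pos -1, read 0 -> (C,0)->write 0,move R,goto B. Now: state=B, head=0, tape[-2..1]=0000 (head:   ^)
Step 5: in state B at pos 0, read 0 -> (B,0)->write 1,move R,goto A. Now: state=A, head=1, tape[-2..2]=00100 (head:    ^)
Step 6: in state A at pos 1, read 0 -> (A,0)->write 1,move L,goto C. Now: state=C, head=0, tape[-2..2]=00110 (head:   ^)
Head positions at steps 0..6: starting at 0, distinct positions visited = {-1, 0, 1} -> 3 position(s)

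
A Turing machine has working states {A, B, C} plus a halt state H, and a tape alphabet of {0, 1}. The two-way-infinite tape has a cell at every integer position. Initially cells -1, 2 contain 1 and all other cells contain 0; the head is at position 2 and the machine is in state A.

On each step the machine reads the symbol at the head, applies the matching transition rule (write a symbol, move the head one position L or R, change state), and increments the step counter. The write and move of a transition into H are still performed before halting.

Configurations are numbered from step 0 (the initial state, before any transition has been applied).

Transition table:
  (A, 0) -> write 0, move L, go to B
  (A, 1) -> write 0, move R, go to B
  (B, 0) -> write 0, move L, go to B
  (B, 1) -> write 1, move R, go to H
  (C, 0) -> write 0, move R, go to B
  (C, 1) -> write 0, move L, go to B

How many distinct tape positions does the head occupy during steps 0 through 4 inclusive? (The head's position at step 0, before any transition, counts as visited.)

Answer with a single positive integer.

Step 1: in state A at pos 2, read 1 -> (A,1)->write 0,move R,goto B. Now: state=B, head=3, tape[-2..4]=0100000 (head:      ^)
Step 2: in state B at pos 3, read 0 -> (B,0)->write 0,move L,goto B. Now: state=B, head=2, tape[-2..4]=0100000 (head:     ^)
Step 3: in state B at pos 2, read 0 -> (B,0)->write 0,move L,goto B. Now: state=B, head=1, tape[-2..4]=0100000 (head:    ^)
Step 4: in state B at pos 1, read 0 -> (B,0)->write 0,move L,goto B. Now: state=B, head=0, tape[-2..4]=0100000 (head:   ^)
Head positions at steps 0..4: starting at 2, distinct positions visited = {0, 1, 2, 3} -> 4 position(s)

Answer: 4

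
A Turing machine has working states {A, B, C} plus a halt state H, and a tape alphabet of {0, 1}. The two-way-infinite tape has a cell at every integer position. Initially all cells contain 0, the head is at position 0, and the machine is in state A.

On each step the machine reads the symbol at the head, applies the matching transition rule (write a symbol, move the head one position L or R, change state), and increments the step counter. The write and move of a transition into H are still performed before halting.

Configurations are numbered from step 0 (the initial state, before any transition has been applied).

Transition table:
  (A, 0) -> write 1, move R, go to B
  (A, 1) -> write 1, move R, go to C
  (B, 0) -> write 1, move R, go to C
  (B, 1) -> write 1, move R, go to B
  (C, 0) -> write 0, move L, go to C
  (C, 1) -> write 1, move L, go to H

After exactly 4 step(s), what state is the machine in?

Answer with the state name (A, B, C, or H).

Step 1: in state A at pos 0, read 0 -> (A,0)->write 1,move R,goto B. Now: state=B, head=1, tape[-1..2]=0100 (head:   ^)
Step 2: in state B at pos 1, read 0 -> (B,0)->write 1,move R,goto C. Now: state=C, head=2, tape[-1..3]=01100 (head:    ^)
Step 3: in state C at pos 2, read 0 -> (C,0)->write 0,move L,goto C. Now: state=C, head=1, tape[-1..3]=01100 (head:   ^)
Step 4: in state C at pos 1, read 1 -> (C,1)->write 1,move L,goto H. Now: state=H, head=0, tape[-1..3]=01100 (head:  ^)

Answer: H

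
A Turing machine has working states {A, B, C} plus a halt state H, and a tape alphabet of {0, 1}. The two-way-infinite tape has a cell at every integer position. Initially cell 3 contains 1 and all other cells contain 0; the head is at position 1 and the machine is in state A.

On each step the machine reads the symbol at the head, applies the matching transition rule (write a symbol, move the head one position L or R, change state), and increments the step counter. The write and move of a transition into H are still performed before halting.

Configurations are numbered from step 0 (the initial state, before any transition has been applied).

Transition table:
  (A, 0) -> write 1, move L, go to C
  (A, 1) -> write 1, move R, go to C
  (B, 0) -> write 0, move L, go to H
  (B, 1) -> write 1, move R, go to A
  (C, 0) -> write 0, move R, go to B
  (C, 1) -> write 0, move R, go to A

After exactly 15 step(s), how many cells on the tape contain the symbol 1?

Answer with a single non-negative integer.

Answer: 2

Derivation:
Step 1: in state A at pos 1, read 0 -> (A,0)->write 1,move L,goto C. Now: state=C, head=0, tape[-1..4]=001010 (head:  ^)
Step 2: in state C at pos 0, read 0 -> (C,0)->write 0,move R,goto B. Now: state=B, head=1, tape[-1..4]=001010 (head:   ^)
Step 3: in state B at pos 1, read 1 -> (B,1)->write 1,move R,goto A. Now: state=A, head=2, tape[-1..4]=001010 (head:    ^)
Step 4: in state A at pos 2, read 0 -> (A,0)->write 1,move L,goto C. Now: state=C, head=1, tape[-1..4]=001110 (head:   ^)
Step 5: in state C at pos 1, read 1 -> (C,1)->write 0,move R,goto A. Now: state=A, head=2, tape[-1..4]=000110 (head:    ^)
Step 6: in state A at pos 2, read 1 -> (A,1)->write 1,move R,goto C. Now: state=C, head=3, tape[-1..4]=000110 (head:     ^)
Step 7: in state C at pos 3, read 1 -> (C,1)->write 0,move R,goto A. Now: state=A, head=4, tape[-1..5]=0001000 (head:      ^)
Step 8: in state A at pos 4, read 0 -> (A,0)->write 1,move L,goto C. Now: state=C, head=3, tape[-1..5]=0001010 (head:     ^)
Step 9: in state C at pos 3, read 0 -> (C,0)->write 0,move R,goto B. Now: state=B, head=4, tape[-1..5]=0001010 (head:      ^)
Step 10: in state B at pos 4, read 1 -> (B,1)->write 1,move R,goto A. Now: state=A, head=5, tape[-1..6]=00010100 (head:       ^)
Step 11: in state A at pos 5, read 0 -> (A,0)->write 1,move L,goto C. Now: state=C, head=4, tape[-1..6]=00010110 (head:      ^)
Step 12: in state C at pos 4, read 1 -> (C,1)->write 0,move R,goto A. Now: state=A, head=5, tape[-1..6]=00010010 (head:       ^)
Step 13: in state A at pos 5, read 1 -> (A,1)->write 1,move R,goto C. Now: state=C, head=6, tape[-1..7]=000100100 (head:        ^)
Step 14: in state C at pos 6, read 0 -> (C,0)->write 0,move R,goto B. Now: state=B, head=7, tape[-1..8]=0001001000 (head:         ^)
Step 15: in state B at pos 7, read 0 -> (B,0)->write 0,move L,goto H. Now: state=H, head=6, tape[-1..8]=0001001000 (head:        ^)
Cells containing 1 after step 15: {2, 5} -> 2 cell(s)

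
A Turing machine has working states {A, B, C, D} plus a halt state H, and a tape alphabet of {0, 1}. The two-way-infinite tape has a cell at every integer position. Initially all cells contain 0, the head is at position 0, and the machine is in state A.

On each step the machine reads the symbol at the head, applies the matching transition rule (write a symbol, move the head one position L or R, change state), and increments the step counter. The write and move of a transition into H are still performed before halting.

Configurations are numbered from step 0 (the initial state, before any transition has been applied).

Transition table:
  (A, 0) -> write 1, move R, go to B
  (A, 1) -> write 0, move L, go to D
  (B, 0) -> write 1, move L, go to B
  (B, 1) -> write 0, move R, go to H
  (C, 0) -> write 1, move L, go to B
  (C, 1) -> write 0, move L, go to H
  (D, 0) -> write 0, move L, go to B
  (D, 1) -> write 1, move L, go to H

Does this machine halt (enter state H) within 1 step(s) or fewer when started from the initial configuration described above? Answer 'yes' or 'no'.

Answer: no

Derivation:
Step 1: in state A at pos 0, read 0 -> (A,0)->write 1,move R,goto B. Now: state=B, head=1, tape[-1..2]=0100 (head:   ^)
After 1 step(s): state = B (not H) -> not halted within 1 -> no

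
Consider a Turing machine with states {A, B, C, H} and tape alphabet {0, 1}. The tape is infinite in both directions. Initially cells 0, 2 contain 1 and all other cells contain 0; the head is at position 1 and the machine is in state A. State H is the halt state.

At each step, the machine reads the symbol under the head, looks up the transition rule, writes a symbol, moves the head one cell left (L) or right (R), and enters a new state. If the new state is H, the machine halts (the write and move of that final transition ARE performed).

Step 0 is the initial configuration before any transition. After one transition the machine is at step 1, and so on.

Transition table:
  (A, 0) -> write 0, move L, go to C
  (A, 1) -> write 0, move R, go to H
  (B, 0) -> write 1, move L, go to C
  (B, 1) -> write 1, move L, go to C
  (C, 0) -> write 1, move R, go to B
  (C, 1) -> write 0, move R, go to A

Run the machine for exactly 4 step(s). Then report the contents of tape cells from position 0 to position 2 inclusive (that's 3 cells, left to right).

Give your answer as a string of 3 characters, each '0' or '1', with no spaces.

Answer: 101

Derivation:
Step 1: in state A at pos 1, read 0 -> (A,0)->write 0,move L,goto C. Now: state=C, head=0, tape[-1..3]=01010 (head:  ^)
Step 2: in state C at pos 0, read 1 -> (C,1)->write 0,move R,goto A. Now: state=A, head=1, tape[-1..3]=00010 (head:   ^)
Step 3: in state A at pos 1, read 0 -> (A,0)->write 0,move L,goto C. Now: state=C, head=0, tape[-1..3]=00010 (head:  ^)
Step 4: in state C at pos 0, read 0 -> (C,0)->write 1,move R,goto B. Now: state=B, head=1, tape[-1..3]=01010 (head:   ^)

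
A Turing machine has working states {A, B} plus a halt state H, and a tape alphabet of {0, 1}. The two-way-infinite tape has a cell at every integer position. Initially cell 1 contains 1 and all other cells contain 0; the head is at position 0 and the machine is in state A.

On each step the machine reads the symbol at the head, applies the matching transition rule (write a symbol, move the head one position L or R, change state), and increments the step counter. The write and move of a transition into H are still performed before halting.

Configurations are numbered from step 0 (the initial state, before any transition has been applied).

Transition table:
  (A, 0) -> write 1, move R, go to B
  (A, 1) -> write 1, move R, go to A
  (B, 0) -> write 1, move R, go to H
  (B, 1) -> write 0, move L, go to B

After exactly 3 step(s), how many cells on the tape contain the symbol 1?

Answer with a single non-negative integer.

Answer: 0

Derivation:
Step 1: in state A at pos 0, read 0 -> (A,0)->write 1,move R,goto B. Now: state=B, head=1, tape[-1..2]=0110 (head:   ^)
Step 2: in state B at pos 1, read 1 -> (B,1)->write 0,move L,goto B. Now: state=B, head=0, tape[-1..2]=0100 (head:  ^)
Step 3: in state B at pos 0, read 1 -> (B,1)->write 0,move L,goto B. Now: state=B, head=-1, tape[-2..2]=00000 (head:  ^)
No cell contains 1 after step 3 -> 0 cell(s)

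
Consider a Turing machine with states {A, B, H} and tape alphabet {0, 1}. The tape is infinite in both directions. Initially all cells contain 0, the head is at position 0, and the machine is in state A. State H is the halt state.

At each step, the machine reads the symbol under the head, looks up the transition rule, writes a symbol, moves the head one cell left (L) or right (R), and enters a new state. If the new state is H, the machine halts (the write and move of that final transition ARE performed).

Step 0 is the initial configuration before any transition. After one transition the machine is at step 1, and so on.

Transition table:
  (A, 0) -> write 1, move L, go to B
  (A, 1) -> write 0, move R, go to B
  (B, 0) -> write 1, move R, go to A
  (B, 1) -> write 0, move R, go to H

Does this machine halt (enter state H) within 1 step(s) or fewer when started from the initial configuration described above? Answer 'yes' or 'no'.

Answer: no

Derivation:
Step 1: in state A at pos 0, read 0 -> (A,0)->write 1,move L,goto B. Now: state=B, head=-1, tape[-2..1]=0010 (head:  ^)
After 1 step(s): state = B (not H) -> not halted within 1 -> no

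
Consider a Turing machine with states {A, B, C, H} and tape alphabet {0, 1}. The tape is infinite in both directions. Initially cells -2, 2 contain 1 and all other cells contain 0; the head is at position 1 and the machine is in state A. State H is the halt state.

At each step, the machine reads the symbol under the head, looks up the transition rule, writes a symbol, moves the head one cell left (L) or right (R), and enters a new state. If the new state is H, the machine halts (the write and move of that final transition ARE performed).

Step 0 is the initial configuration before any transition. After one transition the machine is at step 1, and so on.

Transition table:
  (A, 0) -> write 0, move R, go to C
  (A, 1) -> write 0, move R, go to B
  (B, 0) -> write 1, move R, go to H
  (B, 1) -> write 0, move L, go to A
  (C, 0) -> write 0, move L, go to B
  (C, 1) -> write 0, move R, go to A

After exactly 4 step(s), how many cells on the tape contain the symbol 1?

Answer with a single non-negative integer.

Step 1: in state A at pos 1, read 0 -> (A,0)->write 0,move R,goto C. Now: state=C, head=2, tape[-3..3]=0100010 (head:      ^)
Step 2: in state C at pos 2, read 1 -> (C,1)->write 0,move R,goto A. Now: state=A, head=3, tape[-3..4]=01000000 (head:       ^)
Step 3: in state A at pos 3, read 0 -> (A,0)->write 0,move R,goto C. Now: state=C, head=4, tape[-3..5]=010000000 (head:        ^)
Step 4: in state C at pos 4, read 0 -> (C,0)->write 0,move L,goto B. Now: state=B, head=3, tape[-3..5]=010000000 (head:       ^)
Cells containing 1 after step 4: {-2} -> 1 cell(s)

Answer: 1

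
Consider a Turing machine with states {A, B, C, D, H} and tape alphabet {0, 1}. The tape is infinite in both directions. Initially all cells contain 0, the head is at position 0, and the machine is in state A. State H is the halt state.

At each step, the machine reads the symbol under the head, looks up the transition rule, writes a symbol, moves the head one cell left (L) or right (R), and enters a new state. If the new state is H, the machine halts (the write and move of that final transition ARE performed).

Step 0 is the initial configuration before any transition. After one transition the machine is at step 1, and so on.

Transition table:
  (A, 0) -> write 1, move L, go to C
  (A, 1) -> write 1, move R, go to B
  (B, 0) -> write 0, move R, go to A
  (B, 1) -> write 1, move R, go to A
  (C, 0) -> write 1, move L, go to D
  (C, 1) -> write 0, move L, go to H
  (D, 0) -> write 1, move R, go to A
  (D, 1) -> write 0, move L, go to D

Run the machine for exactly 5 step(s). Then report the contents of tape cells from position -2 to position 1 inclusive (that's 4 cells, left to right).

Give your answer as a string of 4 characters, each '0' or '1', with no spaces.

Step 1: in state A at pos 0, read 0 -> (A,0)->write 1,move L,goto C. Now: state=C, head=-1, tape[-2..1]=0010 (head:  ^)
Step 2: in state C at pos -1, read 0 -> (C,0)->write 1,move L,goto D. Now: state=D, head=-2, tape[-3..1]=00110 (head:  ^)
Step 3: in state D at pos -2, read 0 -> (D,0)->write 1,move R,goto A. Now: state=A, head=-1, tape[-3..1]=01110 (head:   ^)
Step 4: in state A at pos -1, read 1 -> (A,1)->write 1,move R,goto B. Now: state=B, head=0, tape[-3..1]=01110 (head:    ^)
Step 5: in state B at pos 0, read 1 -> (B,1)->write 1,move R,goto A. Now: state=A, head=1, tape[-3..2]=011100 (head:     ^)

Answer: 1110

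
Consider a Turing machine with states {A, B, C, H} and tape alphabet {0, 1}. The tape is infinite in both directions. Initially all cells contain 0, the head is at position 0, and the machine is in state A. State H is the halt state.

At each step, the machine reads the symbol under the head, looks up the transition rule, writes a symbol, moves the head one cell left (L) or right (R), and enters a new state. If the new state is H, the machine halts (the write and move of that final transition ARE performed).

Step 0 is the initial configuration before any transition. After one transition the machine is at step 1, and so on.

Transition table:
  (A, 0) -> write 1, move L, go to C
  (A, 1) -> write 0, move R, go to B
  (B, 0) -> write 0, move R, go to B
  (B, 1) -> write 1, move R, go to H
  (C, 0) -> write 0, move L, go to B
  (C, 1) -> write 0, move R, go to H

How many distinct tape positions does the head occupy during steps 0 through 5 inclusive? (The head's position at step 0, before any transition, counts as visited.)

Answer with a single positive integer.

Step 1: in state A at pos 0, read 0 -> (A,0)->write 1,move L,goto C. Now: state=C, head=-1, tape[-2..1]=0010 (head:  ^)
Step 2: in state C at pos -1, read 0 -> (C,0)->write 0,move L,goto B. Now: state=B, head=-2, tape[-3..1]=00010 (head:  ^)
Step 3: in state B at pos -2, read 0 -> (B,0)->write 0,move R,goto B. Now: state=B, head=-1, tape[-3..1]=00010 (head:   ^)
Step 4: in state B at pos -1, read 0 -> (B,0)->write 0,move R,goto B. Now: state=B, head=0, tape[-3..1]=00010 (head:    ^)
Step 5: in state B at pos 0, read 1 -> (B,1)->write 1,move R,goto H. Now: state=H, head=1, tape[-3..2]=000100 (head:     ^)
Head positions at steps 0..5: starting at 0, distinct positions visited = {-2, -1, 0, 1} -> 4 position(s)

Answer: 4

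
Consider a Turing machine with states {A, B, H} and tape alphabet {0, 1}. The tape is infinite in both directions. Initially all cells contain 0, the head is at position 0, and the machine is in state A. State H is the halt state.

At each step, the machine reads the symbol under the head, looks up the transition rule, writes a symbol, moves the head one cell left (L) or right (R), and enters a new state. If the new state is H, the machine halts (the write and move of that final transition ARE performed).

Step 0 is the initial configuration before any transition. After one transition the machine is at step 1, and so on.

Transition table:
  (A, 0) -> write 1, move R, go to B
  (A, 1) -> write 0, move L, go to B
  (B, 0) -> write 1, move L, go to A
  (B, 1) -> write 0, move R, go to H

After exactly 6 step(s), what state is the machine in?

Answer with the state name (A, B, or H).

Step 1: in state A at pos 0, read 0 -> (A,0)->write 1,move R,goto B. Now: state=B, head=1, tape[-1..2]=0100 (head:   ^)
Step 2: in state B at pos 1, read 0 -> (B,0)->write 1,move L,goto A. Now: state=A, head=0, tape[-1..2]=0110 (head:  ^)
Step 3: in state A at pos 0, read 1 -> (A,1)->write 0,move L,goto B. Now: state=B, head=-1, tape[-2..2]=00010 (head:  ^)
Step 4: in state B at pos -1, read 0 -> (B,0)->write 1,move L,goto A. Now: state=A, head=-2, tape[-3..2]=001010 (head:  ^)
Step 5: in state A at pos -2, read 0 -> (A,0)->write 1,move R,goto B. Now: state=B, head=-1, tape[-3..2]=011010 (head:   ^)
Step 6: in state B at pos -1, read 1 -> (B,1)->write 0,move R,goto H. Now: state=H, head=0, tape[-3..2]=010010 (head:    ^)

Answer: H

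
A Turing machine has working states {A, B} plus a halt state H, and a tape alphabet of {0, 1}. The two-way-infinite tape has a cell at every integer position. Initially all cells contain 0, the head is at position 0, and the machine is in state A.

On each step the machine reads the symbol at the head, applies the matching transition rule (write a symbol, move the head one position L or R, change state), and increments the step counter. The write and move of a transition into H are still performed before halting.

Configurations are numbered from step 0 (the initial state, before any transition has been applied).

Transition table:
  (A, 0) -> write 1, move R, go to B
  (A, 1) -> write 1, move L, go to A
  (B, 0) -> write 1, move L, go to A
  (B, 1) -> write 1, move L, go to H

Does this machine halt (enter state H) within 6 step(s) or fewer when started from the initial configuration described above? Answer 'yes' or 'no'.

Answer: yes

Derivation:
Step 1: in state A at pos 0, read 0 -> (A,0)->write 1,move R,goto B. Now: state=B, head=1, tape[-1..2]=0100 (head:   ^)
Step 2: in state B at pos 1, read 0 -> (B,0)->write 1,move L,goto A. Now: state=A, head=0, tape[-1..2]=0110 (head:  ^)
Step 3: in state A at pos 0, read 1 -> (A,1)->write 1,move L,goto A. Now: state=A, head=-1, tape[-2..2]=00110 (head:  ^)
Step 4: in state A at pos -1, read 0 -> (A,0)->write 1,move R,goto B. Now: state=B, head=0, tape[-2..2]=01110 (head:   ^)
Step 5: in state B at pos 0, read 1 -> (B,1)->write 1,move L,goto H. Now: state=H, head=-1, tape[-2..2]=01110 (head:  ^)
State H reached at step 5; 5 <= 6 -> yes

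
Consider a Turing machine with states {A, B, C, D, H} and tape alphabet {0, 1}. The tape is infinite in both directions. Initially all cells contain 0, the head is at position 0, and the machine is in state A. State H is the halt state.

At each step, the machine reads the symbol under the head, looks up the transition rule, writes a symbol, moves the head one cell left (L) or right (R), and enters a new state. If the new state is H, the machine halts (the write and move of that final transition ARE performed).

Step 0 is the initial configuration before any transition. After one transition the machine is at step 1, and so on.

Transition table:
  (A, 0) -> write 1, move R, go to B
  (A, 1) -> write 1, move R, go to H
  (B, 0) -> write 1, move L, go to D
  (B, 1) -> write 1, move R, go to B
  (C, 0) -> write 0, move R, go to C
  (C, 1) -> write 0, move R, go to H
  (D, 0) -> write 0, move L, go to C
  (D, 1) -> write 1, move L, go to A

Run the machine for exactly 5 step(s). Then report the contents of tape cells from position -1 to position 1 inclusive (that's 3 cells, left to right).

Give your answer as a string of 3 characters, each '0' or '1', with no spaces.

Step 1: in state A at pos 0, read 0 -> (A,0)->write 1,move R,goto B. Now: state=B, head=1, tape[-1..2]=0100 (head:   ^)
Step 2: in state B at pos 1, read 0 -> (B,0)->write 1,move L,goto D. Now: state=D, head=0, tape[-1..2]=0110 (head:  ^)
Step 3: in state D at pos 0, read 1 -> (D,1)->write 1,move L,goto A. Now: state=A, head=-1, tape[-2..2]=00110 (head:  ^)
Step 4: in state A at pos -1, read 0 -> (A,0)->write 1,move R,goto B. Now: state=B, head=0, tape[-2..2]=01110 (head:   ^)
Step 5: in state B at pos 0, read 1 -> (B,1)->write 1,move R,goto B. Now: state=B, head=1, tape[-2..2]=01110 (head:    ^)

Answer: 111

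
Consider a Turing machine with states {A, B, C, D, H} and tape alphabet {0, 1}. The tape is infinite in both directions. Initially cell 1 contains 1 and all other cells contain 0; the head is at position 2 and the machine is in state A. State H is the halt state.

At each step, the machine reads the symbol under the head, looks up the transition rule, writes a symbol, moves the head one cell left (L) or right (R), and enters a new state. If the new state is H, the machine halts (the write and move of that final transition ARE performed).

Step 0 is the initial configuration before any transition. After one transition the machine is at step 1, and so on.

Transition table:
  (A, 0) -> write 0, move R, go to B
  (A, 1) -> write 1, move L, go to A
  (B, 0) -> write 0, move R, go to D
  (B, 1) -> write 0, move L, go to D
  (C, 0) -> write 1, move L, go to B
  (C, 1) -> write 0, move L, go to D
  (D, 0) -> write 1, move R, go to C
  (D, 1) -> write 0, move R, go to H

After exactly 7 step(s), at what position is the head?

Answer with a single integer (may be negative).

Answer: 3

Derivation:
Step 1: in state A at pos 2, read 0 -> (A,0)->write 0,move R,goto B. Now: state=B, head=3, tape[0..4]=01000 (head:    ^)
Step 2: in state B at pos 3, read 0 -> (B,0)->write 0,move R,goto D. Now: state=D, head=4, tape[0..5]=010000 (head:     ^)
Step 3: in state D at pos 4, read 0 -> (D,0)->write 1,move R,goto C. Now: state=C, head=5, tape[0..6]=0100100 (head:      ^)
Step 4: in state C at pos 5, read 0 -> (C,0)->write 1,move L,goto B. Now: state=B, head=4, tape[0..6]=0100110 (head:     ^)
Step 5: in state B at pos 4, read 1 -> (B,1)->write 0,move L,goto D. Now: state=D, head=3, tape[0..6]=0100010 (head:    ^)
Step 6: in state D at pos 3, read 0 -> (D,0)->write 1,move R,goto C. Now: state=C, head=4, tape[0..6]=0101010 (head:     ^)
Step 7: in state C at pos 4, read 0 -> (C,0)->write 1,move L,goto B. Now: state=B, head=3, tape[0..6]=0101110 (head:    ^)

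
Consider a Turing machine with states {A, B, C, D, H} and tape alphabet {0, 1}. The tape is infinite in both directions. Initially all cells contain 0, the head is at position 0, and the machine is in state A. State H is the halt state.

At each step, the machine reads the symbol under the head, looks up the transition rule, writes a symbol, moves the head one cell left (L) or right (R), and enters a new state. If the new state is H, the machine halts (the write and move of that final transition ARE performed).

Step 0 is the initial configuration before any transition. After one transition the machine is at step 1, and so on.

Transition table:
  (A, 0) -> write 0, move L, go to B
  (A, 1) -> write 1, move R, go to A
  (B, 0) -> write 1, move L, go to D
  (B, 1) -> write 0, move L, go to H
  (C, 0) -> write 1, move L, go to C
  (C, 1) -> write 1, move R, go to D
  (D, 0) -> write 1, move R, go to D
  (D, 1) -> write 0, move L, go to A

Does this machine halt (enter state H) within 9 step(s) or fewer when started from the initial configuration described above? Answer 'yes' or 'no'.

Answer: yes

Derivation:
Step 1: in state A at pos 0, read 0 -> (A,0)->write 0,move L,goto B. Now: state=B, head=-1, tape[-2..1]=0000 (head:  ^)
Step 2: in state B at pos -1, read 0 -> (B,0)->write 1,move L,goto D. Now: state=D, head=-2, tape[-3..1]=00100 (head:  ^)
Step 3: in state D at pos -2, read 0 -> (D,0)->write 1,move R,goto D. Now: state=D, head=-1, tape[-3..1]=01100 (head:   ^)
Step 4: in state D at pos -1, read 1 -> (D,1)->write 0,move L,goto A. Now: state=A, head=-2, tape[-3..1]=01000 (head:  ^)
Step 5: in state A at pos -2, read 1 -> (A,1)->write 1,move R,goto A. Now: state=A, head=-1, tape[-3..1]=01000 (head:   ^)
Step 6: in state A at pos -1, read 0 -> (A,0)->write 0,move L,goto B. Now: state=B, head=-2, tape[-3..1]=01000 (head:  ^)
Step 7: in state B at pos -2, read 1 -> (B,1)->write 0,move L,goto H. Now: state=H, head=-3, tape[-4..1]=000000 (head:  ^)
State H reached at step 7; 7 <= 9 -> yes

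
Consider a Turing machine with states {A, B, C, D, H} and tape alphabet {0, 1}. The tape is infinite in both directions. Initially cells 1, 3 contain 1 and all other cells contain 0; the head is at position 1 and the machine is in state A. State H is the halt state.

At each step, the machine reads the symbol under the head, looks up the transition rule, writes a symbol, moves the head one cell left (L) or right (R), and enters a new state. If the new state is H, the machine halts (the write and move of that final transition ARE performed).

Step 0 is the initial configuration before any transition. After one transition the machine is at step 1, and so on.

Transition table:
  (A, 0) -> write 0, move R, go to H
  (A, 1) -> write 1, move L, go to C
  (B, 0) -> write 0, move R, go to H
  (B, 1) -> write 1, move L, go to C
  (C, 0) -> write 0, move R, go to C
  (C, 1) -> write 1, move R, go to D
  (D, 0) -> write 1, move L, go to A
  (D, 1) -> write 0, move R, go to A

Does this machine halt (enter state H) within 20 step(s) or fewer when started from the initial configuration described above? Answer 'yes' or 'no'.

Answer: yes

Derivation:
Step 1: in state A at pos 1, read 1 -> (A,1)->write 1,move L,goto C. Now: state=C, head=0, tape[-1..4]=001010 (head:  ^)
Step 2: in state C at pos 0, read 0 -> (C,0)->write 0,move R,goto C. Now: state=C, head=1, tape[-1..4]=001010 (head:   ^)
Step 3: in state C at pos 1, read 1 -> (C,1)->write 1,move R,goto D. Now: state=D, head=2, tape[-1..4]=001010 (head:    ^)
Step 4: in state D at pos 2, read 0 -> (D,0)->write 1,move L,goto A. Now: state=A, head=1, tape[-1..4]=001110 (head:   ^)
Step 5: in state A at pos 1, read 1 -> (A,1)->write 1,move L,goto C. Now: state=C, head=0, tape[-1..4]=001110 (head:  ^)
Step 6: in state C at pos 0, read 0 -> (C,0)->write 0,move R,goto C. Now: state=C, head=1, tape[-1..4]=001110 (head:   ^)
Step 7: in state C at pos 1, read 1 -> (C,1)->write 1,move R,goto D. Now: state=D, head=2, tape[-1..4]=001110 (head:    ^)
Step 8: in state D at pos 2, read 1 -> (D,1)->write 0,move R,goto A. Now: state=A, head=3, tape[-1..4]=001010 (head:     ^)
Step 9: in state A at pos 3, read 1 -> (A,1)->write 1,move L,goto C. Now: state=C, head=2, tape[-1..4]=001010 (head:    ^)
Step 10: in state C at pos 2, read 0 -> (C,0)->write 0,move R,goto C. Now: state=C, head=3, tape[-1..4]=001010 (head:     ^)
Step 11: in state C at pos 3, read 1 -> (C,1)->write 1,move R,goto D. Now: state=D, head=4, tape[-1..5]=0010100 (head:      ^)
Step 12: in state D at pos 4, read 0 -> (D,0)->write 1,move L,goto A. Now: state=A, head=3, tape[-1..5]=0010110 (head:     ^)
Step 13: in state A at pos 3, read 1 -> (A,1)->write 1,move L,goto C. Now: state=C, head=2, tape[-1..5]=0010110 (head:    ^)
Step 14: in state C at pos 2, read 0 -> (C,0)->write 0,move R,goto C. Now: state=C, head=3, tape[-1..5]=0010110 (head:     ^)
Step 15: in state C at pos 3, read 1 -> (C,1)->write 1,move R,goto D. Now: state=D, head=4, tape[-1..5]=0010110 (head:      ^)
Step 16: in state D at pos 4, read 1 -> (D,1)->write 0,move R,goto A. Now: state=A, head=5, tape[-1..6]=00101000 (head:       ^)
Step 17: in state A at pos 5, read 0 -> (A,0)->write 0,move R,goto H. Now: state=H, head=6, tape[-1..7]=001010000 (head:        ^)
State H reached at step 17; 17 <= 20 -> yes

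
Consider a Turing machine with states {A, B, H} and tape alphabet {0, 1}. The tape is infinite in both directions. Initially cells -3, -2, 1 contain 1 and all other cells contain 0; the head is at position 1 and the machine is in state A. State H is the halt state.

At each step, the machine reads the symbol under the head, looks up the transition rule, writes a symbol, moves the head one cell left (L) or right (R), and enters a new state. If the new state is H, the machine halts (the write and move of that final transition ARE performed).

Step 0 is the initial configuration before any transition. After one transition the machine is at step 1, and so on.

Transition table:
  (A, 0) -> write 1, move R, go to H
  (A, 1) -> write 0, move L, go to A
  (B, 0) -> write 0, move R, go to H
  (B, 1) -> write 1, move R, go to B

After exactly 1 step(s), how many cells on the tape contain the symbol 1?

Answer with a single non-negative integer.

Answer: 2

Derivation:
Step 1: in state A at pos 1, read 1 -> (A,1)->write 0,move L,goto A. Now: state=A, head=0, tape[-4..2]=0110000 (head:     ^)
Cells containing 1 after step 1: {-3, -2} -> 2 cell(s)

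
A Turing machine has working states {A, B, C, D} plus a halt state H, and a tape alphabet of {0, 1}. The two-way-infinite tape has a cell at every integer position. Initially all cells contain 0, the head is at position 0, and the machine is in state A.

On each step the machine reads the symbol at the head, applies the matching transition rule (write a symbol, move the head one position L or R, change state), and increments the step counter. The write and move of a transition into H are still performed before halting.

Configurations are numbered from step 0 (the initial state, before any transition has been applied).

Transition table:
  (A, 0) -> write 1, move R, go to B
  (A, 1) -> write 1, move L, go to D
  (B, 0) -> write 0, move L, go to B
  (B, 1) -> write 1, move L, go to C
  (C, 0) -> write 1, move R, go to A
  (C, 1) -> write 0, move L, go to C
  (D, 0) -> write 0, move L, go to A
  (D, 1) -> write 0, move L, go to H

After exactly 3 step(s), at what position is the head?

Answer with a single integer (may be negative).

Answer: -1

Derivation:
Step 1: in state A at pos 0, read 0 -> (A,0)->write 1,move R,goto B. Now: state=B, head=1, tape[-1..2]=0100 (head:   ^)
Step 2: in state B at pos 1, read 0 -> (B,0)->write 0,move L,goto B. Now: state=B, head=0, tape[-1..2]=0100 (head:  ^)
Step 3: in state B at pos 0, read 1 -> (B,1)->write 1,move L,goto C. Now: state=C, head=-1, tape[-2..2]=00100 (head:  ^)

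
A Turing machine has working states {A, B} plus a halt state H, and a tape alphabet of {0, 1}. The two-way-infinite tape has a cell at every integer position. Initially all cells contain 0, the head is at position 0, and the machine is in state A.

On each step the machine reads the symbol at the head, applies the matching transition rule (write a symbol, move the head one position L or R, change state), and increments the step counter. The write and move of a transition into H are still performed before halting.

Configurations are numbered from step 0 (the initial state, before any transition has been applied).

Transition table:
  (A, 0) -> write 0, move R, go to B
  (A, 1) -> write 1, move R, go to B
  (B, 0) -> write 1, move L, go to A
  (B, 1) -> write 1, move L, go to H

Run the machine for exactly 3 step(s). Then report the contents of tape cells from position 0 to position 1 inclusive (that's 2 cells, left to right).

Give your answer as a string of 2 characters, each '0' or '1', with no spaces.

Step 1: in state A at pos 0, read 0 -> (A,0)->write 0,move R,goto B. Now: state=B, head=1, tape[-1..2]=0000 (head:   ^)
Step 2: in state B at pos 1, read 0 -> (B,0)->write 1,move L,goto A. Now: state=A, head=0, tape[-1..2]=0010 (head:  ^)
Step 3: in state A at pos 0, read 0 -> (A,0)->write 0,move R,goto B. Now: state=B, head=1, tape[-1..2]=0010 (head:   ^)

Answer: 01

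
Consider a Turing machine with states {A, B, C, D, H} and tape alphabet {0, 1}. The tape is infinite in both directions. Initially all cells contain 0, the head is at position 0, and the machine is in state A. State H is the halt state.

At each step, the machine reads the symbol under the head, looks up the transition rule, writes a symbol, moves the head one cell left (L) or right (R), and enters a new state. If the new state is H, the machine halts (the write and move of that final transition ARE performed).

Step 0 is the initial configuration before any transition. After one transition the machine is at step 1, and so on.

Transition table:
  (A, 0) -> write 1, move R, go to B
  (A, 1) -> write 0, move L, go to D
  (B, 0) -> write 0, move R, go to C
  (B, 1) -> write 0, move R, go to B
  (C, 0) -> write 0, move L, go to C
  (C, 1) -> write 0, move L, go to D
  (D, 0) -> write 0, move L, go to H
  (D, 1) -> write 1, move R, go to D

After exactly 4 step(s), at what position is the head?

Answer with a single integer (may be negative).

Answer: 0

Derivation:
Step 1: in state A at pos 0, read 0 -> (A,0)->write 1,move R,goto B. Now: state=B, head=1, tape[-1..2]=0100 (head:   ^)
Step 2: in state B at pos 1, read 0 -> (B,0)->write 0,move R,goto C. Now: state=C, head=2, tape[-1..3]=01000 (head:    ^)
Step 3: in state C at pos 2, read 0 -> (C,0)->write 0,move L,goto C. Now: state=C, head=1, tape[-1..3]=01000 (head:   ^)
Step 4: in state C at pos 1, read 0 -> (C,0)->write 0,move L,goto C. Now: state=C, head=0, tape[-1..3]=01000 (head:  ^)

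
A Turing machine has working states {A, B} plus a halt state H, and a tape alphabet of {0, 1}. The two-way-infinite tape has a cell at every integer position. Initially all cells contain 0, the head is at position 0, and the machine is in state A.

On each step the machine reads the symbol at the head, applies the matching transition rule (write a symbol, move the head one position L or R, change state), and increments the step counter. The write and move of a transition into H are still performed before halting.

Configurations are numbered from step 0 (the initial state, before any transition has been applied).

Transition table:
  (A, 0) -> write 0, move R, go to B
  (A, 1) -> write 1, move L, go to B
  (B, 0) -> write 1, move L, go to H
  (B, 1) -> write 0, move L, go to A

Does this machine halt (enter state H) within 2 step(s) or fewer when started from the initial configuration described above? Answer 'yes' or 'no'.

Step 1: in state A at pos 0, read 0 -> (A,0)->write 0,move R,goto B. Now: state=B, head=1, tape[-1..2]=0000 (head:   ^)
Step 2: in state B at pos 1, read 0 -> (B,0)->write 1,move L,goto H. Now: state=H, head=0, tape[-1..2]=0010 (head:  ^)
State H reached at step 2; 2 <= 2 -> yes

Answer: yes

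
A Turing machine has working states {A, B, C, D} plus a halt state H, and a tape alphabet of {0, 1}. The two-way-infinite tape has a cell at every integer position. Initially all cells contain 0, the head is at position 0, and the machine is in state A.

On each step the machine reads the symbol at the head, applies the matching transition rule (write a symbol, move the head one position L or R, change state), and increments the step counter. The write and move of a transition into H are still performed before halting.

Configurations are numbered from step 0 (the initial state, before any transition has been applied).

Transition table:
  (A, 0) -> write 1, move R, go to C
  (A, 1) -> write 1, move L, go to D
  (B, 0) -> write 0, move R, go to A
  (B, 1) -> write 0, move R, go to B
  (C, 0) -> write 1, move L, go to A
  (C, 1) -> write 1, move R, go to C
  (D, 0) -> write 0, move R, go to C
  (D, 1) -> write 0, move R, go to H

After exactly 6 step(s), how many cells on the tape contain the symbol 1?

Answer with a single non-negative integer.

Answer: 2

Derivation:
Step 1: in state A at pos 0, read 0 -> (A,0)->write 1,move R,goto C. Now: state=C, head=1, tape[-1..2]=0100 (head:   ^)
Step 2: in state C at pos 1, read 0 -> (C,0)->write 1,move L,goto A. Now: state=A, head=0, tape[-1..2]=0110 (head:  ^)
Step 3: in state A at pos 0, read 1 -> (A,1)->write 1,move L,goto D. Now: state=D, head=-1, tape[-2..2]=00110 (head:  ^)
Step 4: in state D at pos -1, read 0 -> (D,0)->write 0,move R,goto C. Now: state=C, head=0, tape[-2..2]=00110 (head:   ^)
Step 5: in state C at pos 0, read 1 -> (C,1)->write 1,move R,goto C. Now: state=C, head=1, tape[-2..2]=00110 (head:    ^)
Step 6: in state C at pos 1, read 1 -> (C,1)->write 1,move R,goto C. Now: state=C, head=2, tape[-2..3]=001100 (head:     ^)
Cells containing 1 after step 6: {0, 1} -> 2 cell(s)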